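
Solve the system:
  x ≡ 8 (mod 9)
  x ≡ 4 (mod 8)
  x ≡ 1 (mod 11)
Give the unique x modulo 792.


Moduli 9, 8, 11 are pairwise coprime; by CRT there is a unique solution modulo M = 9 · 8 · 11 = 792.
Solve pairwise, accumulating the modulus:
  Start with x ≡ 8 (mod 9).
  Combine with x ≡ 4 (mod 8): since gcd(9, 8) = 1, we get a unique residue mod 72.
    Write x = 8 + 9·t and substitute into x ≡ 4 (mod 8): 9·t ≡ 4 − 8 = -4 (mod 8).
    Reduce coefficients mod 8: 1·t ≡ 4 (mod 8).
    So t ≡ 4 (mod 8).
    Then x = 8 + 9·4 = 44, valid modulo lcm(9, 8) = 72: x ≡ 44 (mod 72).
  Combine with x ≡ 1 (mod 11): since gcd(72, 11) = 1, we get a unique residue mod 792.
    Write x = 44 + 72·t and substitute into x ≡ 1 (mod 11): 72·t ≡ 1 − 44 = -43 (mod 11).
    Reduce coefficients mod 11: 6·t ≡ 1 (mod 11).
    The inverse of 6 mod 11 is 2 (since 6·2 = 12 = 1·11 + 1), so t ≡ 2·1 = 2 ≡ 2 (mod 11).
    Then x = 44 + 72·2 = 188, valid modulo lcm(72, 11) = 792: x ≡ 188 (mod 792).
Verify: 188 mod 9 = 8 ✓, 188 mod 8 = 4 ✓, 188 mod 11 = 1 ✓.

x ≡ 188 (mod 792).


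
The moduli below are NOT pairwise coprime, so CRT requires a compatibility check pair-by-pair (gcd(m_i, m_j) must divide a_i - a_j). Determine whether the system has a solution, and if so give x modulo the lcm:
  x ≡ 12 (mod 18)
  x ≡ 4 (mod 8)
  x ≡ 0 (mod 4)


Moduli 18, 8, 4 are not pairwise coprime, so CRT works modulo lcm(m_i) when all pairwise compatibility conditions hold.
Pairwise compatibility: gcd(m_i, m_j) must divide a_i - a_j for every pair.
Merge one congruence at a time:
  Start: x ≡ 12 (mod 18).
  Combine with x ≡ 4 (mod 8): gcd(18, 8) = 2; 4 - 12 = -8, which IS divisible by 2, so compatible.
    Write x = 12 + 18·t and substitute into x ≡ 4 (mod 8): 18·t ≡ 4 − 12 = -8 (mod 8).
    Divide the congruence (and modulus) by g = 2: 9·t ≡ -4 (mod 4).
    Reduce coefficients mod 4: 1·t ≡ 0 (mod 4).
    So t ≡ 0 (mod 4).
    Then x = 12 + 18·0 = 12, valid modulo lcm(18, 8) = 72: x ≡ 12 (mod 72).
  Combine with x ≡ 0 (mod 4): gcd(72, 4) = 4; 0 - 12 = -12, which IS divisible by 4, so compatible.
    Write x = 12 + 72·t and substitute into x ≡ 0 (mod 4): 72·t ≡ 0 − 12 = -12 (mod 4).
    Divide the congruence (and modulus) by g = 4: 18·t ≡ -3 (mod 1).
    Modulo 1 every t works; take t = 0.
    Then x = 12 + 72·0 = 12, valid modulo lcm(72, 4) = 72: x ≡ 12 (mod 72).
Verify: 12 mod 18 = 12, 12 mod 8 = 4, 12 mod 4 = 0.

x ≡ 12 (mod 72).


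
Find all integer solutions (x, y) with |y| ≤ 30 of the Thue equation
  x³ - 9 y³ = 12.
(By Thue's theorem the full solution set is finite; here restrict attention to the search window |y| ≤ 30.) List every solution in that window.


The equation is x³ - 9y³ = 12. For fixed y, x³ = 9·y³ + 12, so a solution requires the RHS to be a perfect cube.
Strategy: iterate y from -30 to 30, compute RHS = 9·y³ + 12, and check whether it is a (positive or negative) perfect cube.
Check small values of y:
  y = 0: RHS = 12 is not a perfect cube.
  y = 1: RHS = 21 is not a perfect cube.
  y = -1: RHS = 3 is not a perfect cube.
  y = 2: RHS = 84 is not a perfect cube.
  y = -2: RHS = -60 is not a perfect cube.
  y = 3: RHS = 255 is not a perfect cube.
  y = -3: RHS = -231 is not a perfect cube.
Continuing the search up to |y| = 30 finds no solutions either.
No (x, y) in the scanned range satisfies the equation.

No integer solutions with |y| ≤ 30.


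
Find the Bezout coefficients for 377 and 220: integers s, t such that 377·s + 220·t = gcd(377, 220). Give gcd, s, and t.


Euclidean algorithm on (377, 220) — divide until remainder is 0:
  377 = 1 · 220 + 157
  220 = 1 · 157 + 63
  157 = 2 · 63 + 31
  63 = 2 · 31 + 1
  31 = 31 · 1 + 0
gcd(377, 220) = 1.
Track Bezout coefficients alongside the remainders: start with r₀ = 377 = a·1 + b·0 (s = 1, t = 0) and r₁ = 220 = a·0 + b·1 (s = 0, t = 1); each new remainder r_{k+1} = r_{k-1} − q_k·r_k inherits s_{k+1} = s_{k-1} − q_k·s_k, t_{k+1} = t_{k-1} − q_k·t_k, so r_k = a·s_k + b·t_k at every step:
  q = 1: r = 157, s = 1 − 1·0 = 1, t = 0 − 1·1 = -1  (check: 377·1 + 220·(-1) = 157)
  q = 1: r = 63, s = 0 − 1·1 = -1, t = 1 − 1·(-1) = 2  (check: 377·(-1) + 220·2 = 63)
  q = 2: r = 31, s = 1 − 2·(-1) = 3, t = -1 − 2·2 = -5  (check: 377·3 + 220·(-5) = 31)
  q = 2: r = 1, s = -1 − 2·3 = -7, t = 2 − 2·(-5) = 12  (check: 377·(-7) + 220·12 = 1)
The row with r = 1 (the gcd) gives the Bezout coefficients s = -7, t = 12.
Result: 377 · (-7) + 220 · (12) = 1.

gcd(377, 220) = 1; s = -7, t = 12 (check: 377·(-7) + 220·12 = 1).


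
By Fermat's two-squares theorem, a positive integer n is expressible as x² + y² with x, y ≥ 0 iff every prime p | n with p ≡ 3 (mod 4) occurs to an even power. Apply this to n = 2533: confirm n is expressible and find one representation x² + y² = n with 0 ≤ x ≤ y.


Step 1: Factor n = 2533 = 17 · 149.
Step 2: Check the mod-4 condition on each prime factor: 17 ≡ 1 (mod 4), exponent 1; 149 ≡ 1 (mod 4), exponent 1.
All primes ≡ 3 (mod 4) appear to even exponent (or don't appear), so by the two-squares theorem n IS expressible as a sum of two squares.
Step 3: Build a representation. Here n = 17 · 149 is a product of primes ≡ 1 (mod 4). Each prime p ≡ 1 (mod 4) is itself a sum of two squares; find a² by testing p − a² for a perfect square:
  17: 17 − 1² = 16 = 4² ⇒ 17 = 1² + 4².
  149: 149 − 1² = 148, 149 − 2² = 145, 149 − 3² = 140, 149 − 4² = 133, 149 − 5² = 124, 149 − 6² = 113, 149 − 7² = 100 = 10² ⇒ 149 = 7² + 10².
  Combine using the Brahmagupta–Fibonacci identity (a² + b²)(c² + d²) = (ac − bd)² + (ad + bc)² = (ac + bd)² + (ad − bc)²:
  17 · 149 = 2533: from (1² + 4²)(7² + 10²), take (1·7 − 4·10, 1·10 + 4·7) = (7 − 40, 10 + 28) = (-33, 38); dropping signs (only squares matter) gives (33, 38); check 33² + 38² = 1089 + 1444 = 2533 ✓.
Step 4: Order so x ≤ y and verify: 33² + 38² = 1089 + 1444 = 2533 = n. ✓

n = 2533 = 33² + 38² (one valid representation with x ≤ y).


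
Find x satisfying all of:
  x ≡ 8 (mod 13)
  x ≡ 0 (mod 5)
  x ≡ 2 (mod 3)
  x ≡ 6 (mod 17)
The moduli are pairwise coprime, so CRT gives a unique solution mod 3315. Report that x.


Product of moduli M = 13 · 5 · 3 · 17 = 3315.
Merge one congruence at a time:
  Start: x ≡ 8 (mod 13).
  Combine with x ≡ 0 (mod 5); new modulus lcm = 65.
    Write x = 8 + 13·t and substitute into x ≡ 0 (mod 5): 13·t ≡ 0 − 8 = -8 (mod 5).
    Reduce coefficients mod 5: 3·t ≡ 2 (mod 5).
    The inverse of 3 mod 5 is 2 (since 3·2 = 6 = 1·5 + 1), so t ≡ 2·2 = 4 ≡ 4 (mod 5).
    Then x = 8 + 13·4 = 60, valid modulo lcm(13, 5) = 65: x ≡ 60 (mod 65).
  Combine with x ≡ 2 (mod 3); new modulus lcm = 195.
    Write x = 60 + 65·t and substitute into x ≡ 2 (mod 3): 65·t ≡ 2 − 60 = -58 (mod 3).
    Reduce coefficients mod 3: 2·t ≡ 2 (mod 3).
    The inverse of 2 mod 3 is 2 (since 2·2 = 4 = 1·3 + 1), so t ≡ 2·2 = 4 ≡ 1 (mod 3).
    Then x = 60 + 65·1 = 125, valid modulo lcm(65, 3) = 195: x ≡ 125 (mod 195).
  Combine with x ≡ 6 (mod 17); new modulus lcm = 3315.
    Write x = 125 + 195·t and substitute into x ≡ 6 (mod 17): 195·t ≡ 6 − 125 = -119 (mod 17).
    Reduce coefficients mod 17: 8·t ≡ 0 (mod 17).
    The inverse of 8 mod 17 is 15 (since 8·15 = 120 = 7·17 + 1), so t ≡ 15·0 = 0 ≡ 0 (mod 17).
    Then x = 125 + 195·0 = 125, valid modulo lcm(195, 17) = 3315: x ≡ 125 (mod 3315).
Verify against each original: 125 mod 13 = 8, 125 mod 5 = 0, 125 mod 3 = 2, 125 mod 17 = 6.

x ≡ 125 (mod 3315).


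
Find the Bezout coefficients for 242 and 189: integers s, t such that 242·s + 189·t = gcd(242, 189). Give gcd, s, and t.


Euclidean algorithm on (242, 189) — divide until remainder is 0:
  242 = 1 · 189 + 53
  189 = 3 · 53 + 30
  53 = 1 · 30 + 23
  30 = 1 · 23 + 7
  23 = 3 · 7 + 2
  7 = 3 · 2 + 1
  2 = 2 · 1 + 0
gcd(242, 189) = 1.
Track Bezout coefficients alongside the remainders: start with r₀ = 242 = a·1 + b·0 (s = 1, t = 0) and r₁ = 189 = a·0 + b·1 (s = 0, t = 1); each new remainder r_{k+1} = r_{k-1} − q_k·r_k inherits s_{k+1} = s_{k-1} − q_k·s_k, t_{k+1} = t_{k-1} − q_k·t_k, so r_k = a·s_k + b·t_k at every step:
  q = 1: r = 53, s = 1 − 1·0 = 1, t = 0 − 1·1 = -1  (check: 242·1 + 189·(-1) = 53)
  q = 3: r = 30, s = 0 − 3·1 = -3, t = 1 − 3·(-1) = 4  (check: 242·(-3) + 189·4 = 30)
  q = 1: r = 23, s = 1 − 1·(-3) = 4, t = -1 − 1·4 = -5  (check: 242·4 + 189·(-5) = 23)
  q = 1: r = 7, s = -3 − 1·4 = -7, t = 4 − 1·(-5) = 9  (check: 242·(-7) + 189·9 = 7)
  q = 3: r = 2, s = 4 − 3·(-7) = 25, t = -5 − 3·9 = -32  (check: 242·25 + 189·(-32) = 2)
  q = 3: r = 1, s = -7 − 3·25 = -82, t = 9 − 3·(-32) = 105  (check: 242·(-82) + 189·105 = 1)
The row with r = 1 (the gcd) gives the Bezout coefficients s = -82, t = 105.
Result: 242 · (-82) + 189 · (105) = 1.

gcd(242, 189) = 1; s = -82, t = 105 (check: 242·(-82) + 189·105 = 1).


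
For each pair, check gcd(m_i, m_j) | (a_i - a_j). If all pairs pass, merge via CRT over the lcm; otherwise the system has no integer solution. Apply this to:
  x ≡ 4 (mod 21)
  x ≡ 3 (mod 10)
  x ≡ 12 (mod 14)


Moduli 21, 10, 14 are not pairwise coprime, so CRT works modulo lcm(m_i) when all pairwise compatibility conditions hold.
Pairwise compatibility: gcd(m_i, m_j) must divide a_i - a_j for every pair.
Merge one congruence at a time:
  Start: x ≡ 4 (mod 21).
  Combine with x ≡ 3 (mod 10): gcd(21, 10) = 1; 3 - 4 = -1, which IS divisible by 1, so compatible.
    Write x = 4 + 21·t and substitute into x ≡ 3 (mod 10): 21·t ≡ 3 − 4 = -1 (mod 10).
    Reduce coefficients mod 10: 1·t ≡ 9 (mod 10).
    So t ≡ 9 (mod 10).
    Then x = 4 + 21·9 = 193, valid modulo lcm(21, 10) = 210: x ≡ 193 (mod 210).
  Combine with x ≡ 12 (mod 14): gcd(210, 14) = 14, and 12 - 193 = -181 is NOT divisible by 14.
    ⇒ system is inconsistent (no integer solution).

No solution (the system is inconsistent).


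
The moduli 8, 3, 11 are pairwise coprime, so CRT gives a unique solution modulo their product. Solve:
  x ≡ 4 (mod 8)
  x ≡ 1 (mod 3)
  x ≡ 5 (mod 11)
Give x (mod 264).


Moduli 8, 3, 11 are pairwise coprime; by CRT there is a unique solution modulo M = 8 · 3 · 11 = 264.
Solve pairwise, accumulating the modulus:
  Start with x ≡ 4 (mod 8).
  Combine with x ≡ 1 (mod 3): since gcd(8, 3) = 1, we get a unique residue mod 24.
    Write x = 4 + 8·t and substitute into x ≡ 1 (mod 3): 8·t ≡ 1 − 4 = -3 (mod 3).
    Reduce coefficients mod 3: 2·t ≡ 0 (mod 3).
    The inverse of 2 mod 3 is 2 (since 2·2 = 4 = 1·3 + 1), so t ≡ 2·0 = 0 ≡ 0 (mod 3).
    Then x = 4 + 8·0 = 4, valid modulo lcm(8, 3) = 24: x ≡ 4 (mod 24).
  Combine with x ≡ 5 (mod 11): since gcd(24, 11) = 1, we get a unique residue mod 264.
    Write x = 4 + 24·t and substitute into x ≡ 5 (mod 11): 24·t ≡ 5 − 4 = 1 (mod 11).
    Reduce coefficients mod 11: 2·t ≡ 1 (mod 11).
    The inverse of 2 mod 11 is 6 (since 2·6 = 12 = 1·11 + 1), so t ≡ 6·1 = 6 ≡ 6 (mod 11).
    Then x = 4 + 24·6 = 148, valid modulo lcm(24, 11) = 264: x ≡ 148 (mod 264).
Verify: 148 mod 8 = 4 ✓, 148 mod 3 = 1 ✓, 148 mod 11 = 5 ✓.

x ≡ 148 (mod 264).


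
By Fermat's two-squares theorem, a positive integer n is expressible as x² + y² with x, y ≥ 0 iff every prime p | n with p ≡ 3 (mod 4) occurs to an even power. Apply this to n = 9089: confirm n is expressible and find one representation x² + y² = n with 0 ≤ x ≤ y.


Step 1: Factor n = 9089 = 61 · 149.
Step 2: Check the mod-4 condition on each prime factor: 61 ≡ 1 (mod 4), exponent 1; 149 ≡ 1 (mod 4), exponent 1.
All primes ≡ 3 (mod 4) appear to even exponent (or don't appear), so by the two-squares theorem n IS expressible as a sum of two squares.
Step 3: Build a representation. Here n = 61 · 149 is a product of primes ≡ 1 (mod 4). Each prime p ≡ 1 (mod 4) is itself a sum of two squares; find a² by testing p − a² for a perfect square:
  61: 61 − 1² = 60, 61 − 2² = 57, 61 − 3² = 52, 61 − 4² = 45, 61 − 5² = 36 = 6² ⇒ 61 = 5² + 6².
  149: 149 − 1² = 148, 149 − 2² = 145, 149 − 3² = 140, 149 − 4² = 133, 149 − 5² = 124, 149 − 6² = 113, 149 − 7² = 100 = 10² ⇒ 149 = 7² + 10².
  Combine using the Brahmagupta–Fibonacci identity (a² + b²)(c² + d²) = (ac − bd)² + (ad + bc)² = (ac + bd)² + (ad − bc)²:
  61 · 149 = 9089: from (5² + 6²)(7² + 10²), take (5·7 − 6·10, 5·10 + 6·7) = (35 − 60, 50 + 42) = (-25, 92); dropping signs (only squares matter) gives (25, 92); check 25² + 92² = 625 + 8464 = 9089 ✓.
Step 4: Order so x ≤ y and verify: 25² + 92² = 625 + 8464 = 9089 = n. ✓

n = 9089 = 25² + 92² (one valid representation with x ≤ y).


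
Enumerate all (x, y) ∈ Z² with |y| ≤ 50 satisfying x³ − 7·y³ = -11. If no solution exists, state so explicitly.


The equation is x³ - 7y³ = -11. For fixed y, x³ = 7·y³ − 11, so a solution requires the RHS to be a perfect cube.
Strategy: iterate y from -50 to 50, compute RHS = 7·y³ − 11, and check whether it is a (positive or negative) perfect cube.
Check small values of y:
  y = 0: RHS = -11 is not a perfect cube.
  y = 1: RHS = -4 is not a perfect cube.
  y = -1: RHS = -18 is not a perfect cube.
  y = 2: RHS = 45 is not a perfect cube.
  y = -2: RHS = -67 is not a perfect cube.
  y = 3: RHS = 178 is not a perfect cube.
  y = -3: RHS = -200 is not a perfect cube.
Continuing the search up to |y| = 50 finds no solutions either.
No (x, y) in the scanned range satisfies the equation.

No integer solutions with |y| ≤ 50.


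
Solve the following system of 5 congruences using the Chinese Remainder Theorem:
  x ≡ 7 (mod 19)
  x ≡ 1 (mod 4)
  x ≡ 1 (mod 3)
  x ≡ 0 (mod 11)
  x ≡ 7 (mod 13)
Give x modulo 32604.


Product of moduli M = 19 · 4 · 3 · 11 · 13 = 32604.
Merge one congruence at a time:
  Start: x ≡ 7 (mod 19).
  Combine with x ≡ 1 (mod 4); new modulus lcm = 76.
    Write x = 7 + 19·t and substitute into x ≡ 1 (mod 4): 19·t ≡ 1 − 7 = -6 (mod 4).
    Reduce coefficients mod 4: 3·t ≡ 2 (mod 4).
    The inverse of 3 mod 4 is 3 (since 3·3 = 9 = 2·4 + 1), so t ≡ 3·2 = 6 ≡ 2 (mod 4).
    Then x = 7 + 19·2 = 45, valid modulo lcm(19, 4) = 76: x ≡ 45 (mod 76).
  Combine with x ≡ 1 (mod 3); new modulus lcm = 228.
    Write x = 45 + 76·t and substitute into x ≡ 1 (mod 3): 76·t ≡ 1 − 45 = -44 (mod 3).
    Reduce coefficients mod 3: 1·t ≡ 1 (mod 3).
    So t ≡ 1 (mod 3).
    Then x = 45 + 76·1 = 121, valid modulo lcm(76, 3) = 228: x ≡ 121 (mod 228).
  Combine with x ≡ 0 (mod 11); new modulus lcm = 2508.
    Write x = 121 + 228·t and substitute into x ≡ 0 (mod 11): 228·t ≡ 0 − 121 = -121 (mod 11).
    Reduce coefficients mod 11: 8·t ≡ 0 (mod 11).
    The inverse of 8 mod 11 is 7 (since 8·7 = 56 = 5·11 + 1), so t ≡ 7·0 = 0 ≡ 0 (mod 11).
    Then x = 121 + 228·0 = 121, valid modulo lcm(228, 11) = 2508: x ≡ 121 (mod 2508).
  Combine with x ≡ 7 (mod 13); new modulus lcm = 32604.
    Write x = 121 + 2508·t and substitute into x ≡ 7 (mod 13): 2508·t ≡ 7 − 121 = -114 (mod 13).
    Reduce coefficients mod 13: 12·t ≡ 3 (mod 13).
    The inverse of 12 mod 13 is 12 (since 12·12 = 144 = 11·13 + 1), so t ≡ 12·3 = 36 ≡ 10 (mod 13).
    Then x = 121 + 2508·10 = 25201, valid modulo lcm(2508, 13) = 32604: x ≡ 25201 (mod 32604).
Verify against each original: 25201 mod 19 = 7, 25201 mod 4 = 1, 25201 mod 3 = 1, 25201 mod 11 = 0, 25201 mod 13 = 7.

x ≡ 25201 (mod 32604).


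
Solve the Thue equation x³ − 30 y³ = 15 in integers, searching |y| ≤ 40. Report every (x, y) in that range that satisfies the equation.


The equation is x³ - 30y³ = 15. For fixed y, x³ = 30·y³ + 15, so a solution requires the RHS to be a perfect cube.
Strategy: iterate y from -40 to 40, compute RHS = 30·y³ + 15, and check whether it is a (positive or negative) perfect cube.
Check small values of y:
  y = 0: RHS = 15 is not a perfect cube.
  y = 1: RHS = 45 is not a perfect cube.
  y = -1: RHS = -15 is not a perfect cube.
  y = 2: RHS = 255 is not a perfect cube.
  y = -2: RHS = -225 is not a perfect cube.
  y = 3: RHS = 825 is not a perfect cube.
  y = -3: RHS = -795 is not a perfect cube.
Continuing the search up to |y| = 40 finds no solutions either.
No (x, y) in the scanned range satisfies the equation.

No integer solutions with |y| ≤ 40.


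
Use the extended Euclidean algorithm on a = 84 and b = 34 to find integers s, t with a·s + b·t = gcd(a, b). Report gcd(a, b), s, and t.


Euclidean algorithm on (84, 34) — divide until remainder is 0:
  84 = 2 · 34 + 16
  34 = 2 · 16 + 2
  16 = 8 · 2 + 0
gcd(84, 34) = 2.
Track Bezout coefficients alongside the remainders: start with r₀ = 84 = a·1 + b·0 (s = 1, t = 0) and r₁ = 34 = a·0 + b·1 (s = 0, t = 1); each new remainder r_{k+1} = r_{k-1} − q_k·r_k inherits s_{k+1} = s_{k-1} − q_k·s_k, t_{k+1} = t_{k-1} − q_k·t_k, so r_k = a·s_k + b·t_k at every step:
  q = 2: r = 16, s = 1 − 2·0 = 1, t = 0 − 2·1 = -2  (check: 84·1 + 34·(-2) = 16)
  q = 2: r = 2, s = 0 − 2·1 = -2, t = 1 − 2·(-2) = 5  (check: 84·(-2) + 34·5 = 2)
The row with r = 2 (the gcd) gives the Bezout coefficients s = -2, t = 5.
Result: 84 · (-2) + 34 · (5) = 2.

gcd(84, 34) = 2; s = -2, t = 5 (check: 84·(-2) + 34·5 = 2).


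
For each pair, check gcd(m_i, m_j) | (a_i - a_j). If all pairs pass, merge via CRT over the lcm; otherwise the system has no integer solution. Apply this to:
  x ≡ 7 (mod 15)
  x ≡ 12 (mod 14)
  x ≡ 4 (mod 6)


Moduli 15, 14, 6 are not pairwise coprime, so CRT works modulo lcm(m_i) when all pairwise compatibility conditions hold.
Pairwise compatibility: gcd(m_i, m_j) must divide a_i - a_j for every pair.
Merge one congruence at a time:
  Start: x ≡ 7 (mod 15).
  Combine with x ≡ 12 (mod 14): gcd(15, 14) = 1; 12 - 7 = 5, which IS divisible by 1, so compatible.
    Write x = 7 + 15·t and substitute into x ≡ 12 (mod 14): 15·t ≡ 12 − 7 = 5 (mod 14).
    Reduce coefficients mod 14: 1·t ≡ 5 (mod 14).
    So t ≡ 5 (mod 14).
    Then x = 7 + 15·5 = 82, valid modulo lcm(15, 14) = 210: x ≡ 82 (mod 210).
  Combine with x ≡ 4 (mod 6): gcd(210, 6) = 6; 4 - 82 = -78, which IS divisible by 6, so compatible.
    Write x = 82 + 210·t and substitute into x ≡ 4 (mod 6): 210·t ≡ 4 − 82 = -78 (mod 6).
    Divide the congruence (and modulus) by g = 6: 35·t ≡ -13 (mod 1).
    Modulo 1 every t works; take t = 0.
    Then x = 82 + 210·0 = 82, valid modulo lcm(210, 6) = 210: x ≡ 82 (mod 210).
Verify: 82 mod 15 = 7, 82 mod 14 = 12, 82 mod 6 = 4.

x ≡ 82 (mod 210).


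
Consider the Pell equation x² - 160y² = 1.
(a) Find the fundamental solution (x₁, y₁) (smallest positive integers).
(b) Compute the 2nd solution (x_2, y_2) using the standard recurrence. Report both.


Step 1: Find the fundamental solution (x₁, y₁) of x² - 160y² = 1.
  Expand √160 as a continued fraction. a₀ = ⌊√160⌋ = 12; iterate m_{k+1} = d_k·a_k − m_k, d_{k+1} = (160 − m_{k+1}²)/d_k, a_{k+1} = ⌊(a₀ + m_{k+1})/d_{k+1}⌋ (starting m₀ = 0, d₀ = 1), with convergents p_k = a_k·p_{k-1} + p_{k-2}, q_k = a_k·q_{k-1} + q_{k-2} (p₋₁ = 1, q₋₁ = 0):
  k = 0: a₀ = 12; p₀/q₀ = 12/1; p₀² − 160·q₀² = 144 − 160 = -16.
  k = 1: m = 12, d = 16, a = ⌊(12 + 12)/16⌋ = 1; p/q = (1·12 + 1)/(1·1 + 0) = 13/1; p² − 160·q² = 169 − 160 = 9.
  k = 2: m = 4, d = 9, a = ⌊(12 + 4)/9⌋ = 1; p/q = (1·13 + 12)/(1·1 + 1) = 25/2; p² − 160·q² = 625 − 640 = -15.
  k = 3: m = 5, d = 15, a = ⌊(12 + 5)/15⌋ = 1; p/q = (1·25 + 13)/(1·2 + 1) = 38/3; p² − 160·q² = 1444 − 1440 = 4.
  k = 4: m = 10, d = 4, a = ⌊(12 + 10)/4⌋ = 5; p/q = (5·38 + 25)/(5·3 + 2) = 215/17; p² − 160·q² = 46225 − 46240 = -15.
  k = 5: m = 10, d = 15, a = ⌊(12 + 10)/15⌋ = 1; p/q = (1·215 + 38)/(1·17 + 3) = 253/20; p² − 160·q² = 64009 − 64000 = 9.
  k = 6: m = 5, d = 9, a = ⌊(12 + 5)/9⌋ = 1; p/q = (1·253 + 215)/(1·20 + 17) = 468/37; p² − 160·q² = 219024 − 219040 = -16.
  k = 7: m = 4, d = 16, a = ⌊(12 + 4)/16⌋ = 1; p/q = (1·468 + 253)/(1·37 + 20) = 721/57; p² − 160·q² = 519841 − 519840 = 1.
  The first convergent with p² − 160·q² = 1 gives the fundamental solution (x₁, y₁) = (721, 57).
Step 2: Apply the recurrence (x_{n+1}, y_{n+1}) = (x₁x_n + 160y₁y_n, x₁y_n + y₁x_n) repeatedly.
  From (x_1, y_1) = (721, 57): x_2 = 721·721 + 160·57·57 = 1039681; y_2 = 721·57 + 57·721 = 82194.
Step 3: Verify x_2² - 160·y_2² = 1080936581761 - 1080936581760 = 1 (should be 1). ✓

(x_1, y_1) = (721, 57); (x_2, y_2) = (1039681, 82194).


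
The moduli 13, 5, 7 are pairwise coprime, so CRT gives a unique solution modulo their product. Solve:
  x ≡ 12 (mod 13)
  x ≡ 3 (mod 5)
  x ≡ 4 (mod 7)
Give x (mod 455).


Moduli 13, 5, 7 are pairwise coprime; by CRT there is a unique solution modulo M = 13 · 5 · 7 = 455.
Solve pairwise, accumulating the modulus:
  Start with x ≡ 12 (mod 13).
  Combine with x ≡ 3 (mod 5): since gcd(13, 5) = 1, we get a unique residue mod 65.
    Write x = 12 + 13·t and substitute into x ≡ 3 (mod 5): 13·t ≡ 3 − 12 = -9 (mod 5).
    Reduce coefficients mod 5: 3·t ≡ 1 (mod 5).
    The inverse of 3 mod 5 is 2 (since 3·2 = 6 = 1·5 + 1), so t ≡ 2·1 = 2 ≡ 2 (mod 5).
    Then x = 12 + 13·2 = 38, valid modulo lcm(13, 5) = 65: x ≡ 38 (mod 65).
  Combine with x ≡ 4 (mod 7): since gcd(65, 7) = 1, we get a unique residue mod 455.
    Write x = 38 + 65·t and substitute into x ≡ 4 (mod 7): 65·t ≡ 4 − 38 = -34 (mod 7).
    Reduce coefficients mod 7: 2·t ≡ 1 (mod 7).
    The inverse of 2 mod 7 is 4 (since 2·4 = 8 = 1·7 + 1), so t ≡ 4·1 = 4 ≡ 4 (mod 7).
    Then x = 38 + 65·4 = 298, valid modulo lcm(65, 7) = 455: x ≡ 298 (mod 455).
Verify: 298 mod 13 = 12 ✓, 298 mod 5 = 3 ✓, 298 mod 7 = 4 ✓.

x ≡ 298 (mod 455).


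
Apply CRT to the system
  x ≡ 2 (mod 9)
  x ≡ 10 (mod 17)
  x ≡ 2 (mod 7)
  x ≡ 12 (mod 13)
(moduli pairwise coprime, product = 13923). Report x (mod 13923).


Product of moduli M = 9 · 17 · 7 · 13 = 13923.
Merge one congruence at a time:
  Start: x ≡ 2 (mod 9).
  Combine with x ≡ 10 (mod 17); new modulus lcm = 153.
    Write x = 2 + 9·t and substitute into x ≡ 10 (mod 17): 9·t ≡ 10 − 2 = 8 (mod 17).
    The inverse of 9 mod 17 is 2 (since 9·2 = 18 = 1·17 + 1), so t ≡ 2·8 = 16 ≡ 16 (mod 17).
    Then x = 2 + 9·16 = 146, valid modulo lcm(9, 17) = 153: x ≡ 146 (mod 153).
  Combine with x ≡ 2 (mod 7); new modulus lcm = 1071.
    Write x = 146 + 153·t and substitute into x ≡ 2 (mod 7): 153·t ≡ 2 − 146 = -144 (mod 7).
    Reduce coefficients mod 7: 6·t ≡ 3 (mod 7).
    The inverse of 6 mod 7 is 6 (since 6·6 = 36 = 5·7 + 1), so t ≡ 6·3 = 18 ≡ 4 (mod 7).
    Then x = 146 + 153·4 = 758, valid modulo lcm(153, 7) = 1071: x ≡ 758 (mod 1071).
  Combine with x ≡ 12 (mod 13); new modulus lcm = 13923.
    Write x = 758 + 1071·t and substitute into x ≡ 12 (mod 13): 1071·t ≡ 12 − 758 = -746 (mod 13).
    Reduce coefficients mod 13: 5·t ≡ 8 (mod 13).
    The inverse of 5 mod 13 is 8 (since 5·8 = 40 = 3·13 + 1), so t ≡ 8·8 = 64 ≡ 12 (mod 13).
    Then x = 758 + 1071·12 = 13610, valid modulo lcm(1071, 13) = 13923: x ≡ 13610 (mod 13923).
Verify against each original: 13610 mod 9 = 2, 13610 mod 17 = 10, 13610 mod 7 = 2, 13610 mod 13 = 12.

x ≡ 13610 (mod 13923).


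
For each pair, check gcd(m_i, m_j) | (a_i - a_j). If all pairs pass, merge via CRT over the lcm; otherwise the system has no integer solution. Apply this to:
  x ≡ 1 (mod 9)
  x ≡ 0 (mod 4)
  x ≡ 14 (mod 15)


Moduli 9, 4, 15 are not pairwise coprime, so CRT works modulo lcm(m_i) when all pairwise compatibility conditions hold.
Pairwise compatibility: gcd(m_i, m_j) must divide a_i - a_j for every pair.
Merge one congruence at a time:
  Start: x ≡ 1 (mod 9).
  Combine with x ≡ 0 (mod 4): gcd(9, 4) = 1; 0 - 1 = -1, which IS divisible by 1, so compatible.
    Write x = 1 + 9·t and substitute into x ≡ 0 (mod 4): 9·t ≡ 0 − 1 = -1 (mod 4).
    Reduce coefficients mod 4: 1·t ≡ 3 (mod 4).
    So t ≡ 3 (mod 4).
    Then x = 1 + 9·3 = 28, valid modulo lcm(9, 4) = 36: x ≡ 28 (mod 36).
  Combine with x ≡ 14 (mod 15): gcd(36, 15) = 3, and 14 - 28 = -14 is NOT divisible by 3.
    ⇒ system is inconsistent (no integer solution).

No solution (the system is inconsistent).


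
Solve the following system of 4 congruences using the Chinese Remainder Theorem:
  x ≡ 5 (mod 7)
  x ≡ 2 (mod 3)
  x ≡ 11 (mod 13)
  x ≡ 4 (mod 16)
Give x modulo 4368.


Product of moduli M = 7 · 3 · 13 · 16 = 4368.
Merge one congruence at a time:
  Start: x ≡ 5 (mod 7).
  Combine with x ≡ 2 (mod 3); new modulus lcm = 21.
    Write x = 5 + 7·t and substitute into x ≡ 2 (mod 3): 7·t ≡ 2 − 5 = -3 (mod 3).
    Reduce coefficients mod 3: 1·t ≡ 0 (mod 3).
    So t ≡ 0 (mod 3).
    Then x = 5 + 7·0 = 5, valid modulo lcm(7, 3) = 21: x ≡ 5 (mod 21).
  Combine with x ≡ 11 (mod 13); new modulus lcm = 273.
    Write x = 5 + 21·t and substitute into x ≡ 11 (mod 13): 21·t ≡ 11 − 5 = 6 (mod 13).
    Reduce coefficients mod 13: 8·t ≡ 6 (mod 13).
    The inverse of 8 mod 13 is 5 (since 8·5 = 40 = 3·13 + 1), so t ≡ 5·6 = 30 ≡ 4 (mod 13).
    Then x = 5 + 21·4 = 89, valid modulo lcm(21, 13) = 273: x ≡ 89 (mod 273).
  Combine with x ≡ 4 (mod 16); new modulus lcm = 4368.
    Write x = 89 + 273·t and substitute into x ≡ 4 (mod 16): 273·t ≡ 4 − 89 = -85 (mod 16).
    Reduce coefficients mod 16: 1·t ≡ 11 (mod 16).
    So t ≡ 11 (mod 16).
    Then x = 89 + 273·11 = 3092, valid modulo lcm(273, 16) = 4368: x ≡ 3092 (mod 4368).
Verify against each original: 3092 mod 7 = 5, 3092 mod 3 = 2, 3092 mod 13 = 11, 3092 mod 16 = 4.

x ≡ 3092 (mod 4368).


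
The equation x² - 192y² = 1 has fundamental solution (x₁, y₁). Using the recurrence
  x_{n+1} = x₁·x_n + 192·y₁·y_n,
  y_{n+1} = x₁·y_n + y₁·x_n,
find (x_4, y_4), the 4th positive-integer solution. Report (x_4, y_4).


Step 1: Find the fundamental solution (x₁, y₁) of x² - 192y² = 1.
  Expand √192 as a continued fraction. a₀ = ⌊√192⌋ = 13; iterate m_{k+1} = d_k·a_k − m_k, d_{k+1} = (192 − m_{k+1}²)/d_k, a_{k+1} = ⌊(a₀ + m_{k+1})/d_{k+1}⌋ (starting m₀ = 0, d₀ = 1), with convergents p_k = a_k·p_{k-1} + p_{k-2}, q_k = a_k·q_{k-1} + q_{k-2} (p₋₁ = 1, q₋₁ = 0):
  k = 0: a₀ = 13; p₀/q₀ = 13/1; p₀² − 192·q₀² = 169 − 192 = -23.
  k = 1: m = 13, d = 23, a = ⌊(13 + 13)/23⌋ = 1; p/q = (1·13 + 1)/(1·1 + 0) = 14/1; p² − 192·q² = 196 − 192 = 4.
  k = 2: m = 10, d = 4, a = ⌊(13 + 10)/4⌋ = 5; p/q = (5·14 + 13)/(5·1 + 1) = 83/6; p² − 192·q² = 6889 − 6912 = -23.
  k = 3: m = 10, d = 23, a = ⌊(13 + 10)/23⌋ = 1; p/q = (1·83 + 14)/(1·6 + 1) = 97/7; p² − 192·q² = 9409 − 9408 = 1.
  The first convergent with p² − 192·q² = 1 gives the fundamental solution (x₁, y₁) = (97, 7).
Step 2: Apply the recurrence (x_{n+1}, y_{n+1}) = (x₁x_n + 192y₁y_n, x₁y_n + y₁x_n) repeatedly.
  From (x_1, y_1) = (97, 7): x_2 = 97·97 + 192·7·7 = 18817; y_2 = 97·7 + 7·97 = 1358.
  From (x_2, y_2) = (18817, 1358): x_3 = 97·18817 + 192·7·1358 = 3650401; y_3 = 97·1358 + 7·18817 = 263445.
  From (x_3, y_3) = (3650401, 263445): x_4 = 97·3650401 + 192·7·263445 = 708158977; y_4 = 97·263445 + 7·3650401 = 51106972.
Step 3: Verify x_4² - 192·y_4² = 501489136705686529 - 501489136705686528 = 1 (should be 1). ✓

(x_1, y_1) = (97, 7); (x_4, y_4) = (708158977, 51106972).


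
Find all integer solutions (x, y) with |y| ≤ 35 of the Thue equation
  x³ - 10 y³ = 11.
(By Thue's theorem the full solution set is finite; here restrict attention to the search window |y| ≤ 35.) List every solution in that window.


The equation is x³ - 10y³ = 11. For fixed y, x³ = 10·y³ + 11, so a solution requires the RHS to be a perfect cube.
Strategy: iterate y from -35 to 35, compute RHS = 10·y³ + 11, and check whether it is a (positive or negative) perfect cube.
Check small values of y:
  y = 0: RHS = 11 is not a perfect cube.
  y = 1: RHS = 21 is not a perfect cube.
  y = -1: RHS = 1 = (1)³ ⇒ x = 1 works.
  y = 2: RHS = 91 is not a perfect cube.
  y = -2: RHS = -69 is not a perfect cube.
  y = 3: RHS = 281 is not a perfect cube.
  y = -3: RHS = -259 is not a perfect cube.
Continuing the search up to |y| = 35 finds no further solutions beyond those listed.
Collected solutions: (1, -1).

Solutions (with |y| ≤ 35): (1, -1).


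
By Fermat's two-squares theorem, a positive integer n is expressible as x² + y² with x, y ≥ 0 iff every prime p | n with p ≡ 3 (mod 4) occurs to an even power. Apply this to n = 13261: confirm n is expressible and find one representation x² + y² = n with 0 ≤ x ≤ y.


Step 1: Factor n = 13261 = 89 · 149.
Step 2: Check the mod-4 condition on each prime factor: 89 ≡ 1 (mod 4), exponent 1; 149 ≡ 1 (mod 4), exponent 1.
All primes ≡ 3 (mod 4) appear to even exponent (or don't appear), so by the two-squares theorem n IS expressible as a sum of two squares.
Step 3: Build a representation. Here n = 89 · 149 is a product of primes ≡ 1 (mod 4). Each prime p ≡ 1 (mod 4) is itself a sum of two squares; find a² by testing p − a² for a perfect square:
  89: 89 − 1² = 88, 89 − 2² = 85, 89 − 3² = 80, 89 − 4² = 73, 89 − 5² = 64 = 8² ⇒ 89 = 5² + 8².
  149: 149 − 1² = 148, 149 − 2² = 145, 149 − 3² = 140, 149 − 4² = 133, 149 − 5² = 124, 149 − 6² = 113, 149 − 7² = 100 = 10² ⇒ 149 = 7² + 10².
  Combine using the Brahmagupta–Fibonacci identity (a² + b²)(c² + d²) = (ac − bd)² + (ad + bc)² = (ac + bd)² + (ad − bc)²:
  89 · 149 = 13261: from (5² + 8²)(7² + 10²), take (5·7 − 8·10, 5·10 + 8·7) = (35 − 80, 50 + 56) = (-45, 106); dropping signs (only squares matter) gives (45, 106); check 45² + 106² = 2025 + 11236 = 13261 ✓.
Step 4: Order so x ≤ y and verify: 45² + 106² = 2025 + 11236 = 13261 = n. ✓

n = 13261 = 45² + 106² (one valid representation with x ≤ y).


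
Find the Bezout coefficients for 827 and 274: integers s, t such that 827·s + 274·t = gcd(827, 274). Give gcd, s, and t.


Euclidean algorithm on (827, 274) — divide until remainder is 0:
  827 = 3 · 274 + 5
  274 = 54 · 5 + 4
  5 = 1 · 4 + 1
  4 = 4 · 1 + 0
gcd(827, 274) = 1.
Track Bezout coefficients alongside the remainders: start with r₀ = 827 = a·1 + b·0 (s = 1, t = 0) and r₁ = 274 = a·0 + b·1 (s = 0, t = 1); each new remainder r_{k+1} = r_{k-1} − q_k·r_k inherits s_{k+1} = s_{k-1} − q_k·s_k, t_{k+1} = t_{k-1} − q_k·t_k, so r_k = a·s_k + b·t_k at every step:
  q = 3: r = 5, s = 1 − 3·0 = 1, t = 0 − 3·1 = -3  (check: 827·1 + 274·(-3) = 5)
  q = 54: r = 4, s = 0 − 54·1 = -54, t = 1 − 54·(-3) = 163  (check: 827·(-54) + 274·163 = 4)
  q = 1: r = 1, s = 1 − 1·(-54) = 55, t = -3 − 1·163 = -166  (check: 827·55 + 274·(-166) = 1)
The row with r = 1 (the gcd) gives the Bezout coefficients s = 55, t = -166.
Result: 827 · (55) + 274 · (-166) = 1.

gcd(827, 274) = 1; s = 55, t = -166 (check: 827·55 + 274·(-166) = 1).


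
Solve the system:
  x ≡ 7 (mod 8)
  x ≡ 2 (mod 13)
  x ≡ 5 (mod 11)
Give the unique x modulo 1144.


Moduli 8, 13, 11 are pairwise coprime; by CRT there is a unique solution modulo M = 8 · 13 · 11 = 1144.
Solve pairwise, accumulating the modulus:
  Start with x ≡ 7 (mod 8).
  Combine with x ≡ 2 (mod 13): since gcd(8, 13) = 1, we get a unique residue mod 104.
    Write x = 7 + 8·t and substitute into x ≡ 2 (mod 13): 8·t ≡ 2 − 7 = -5 (mod 13).
    Reduce coefficients mod 13: 8·t ≡ 8 (mod 13).
    The inverse of 8 mod 13 is 5 (since 8·5 = 40 = 3·13 + 1), so t ≡ 5·8 = 40 ≡ 1 (mod 13).
    Then x = 7 + 8·1 = 15, valid modulo lcm(8, 13) = 104: x ≡ 15 (mod 104).
  Combine with x ≡ 5 (mod 11): since gcd(104, 11) = 1, we get a unique residue mod 1144.
    Write x = 15 + 104·t and substitute into x ≡ 5 (mod 11): 104·t ≡ 5 − 15 = -10 (mod 11).
    Reduce coefficients mod 11: 5·t ≡ 1 (mod 11).
    The inverse of 5 mod 11 is 9 (since 5·9 = 45 = 4·11 + 1), so t ≡ 9·1 = 9 ≡ 9 (mod 11).
    Then x = 15 + 104·9 = 951, valid modulo lcm(104, 11) = 1144: x ≡ 951 (mod 1144).
Verify: 951 mod 8 = 7 ✓, 951 mod 13 = 2 ✓, 951 mod 11 = 5 ✓.

x ≡ 951 (mod 1144).


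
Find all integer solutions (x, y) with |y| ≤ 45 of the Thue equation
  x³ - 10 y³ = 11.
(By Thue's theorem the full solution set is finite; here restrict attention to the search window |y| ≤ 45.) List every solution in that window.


The equation is x³ - 10y³ = 11. For fixed y, x³ = 10·y³ + 11, so a solution requires the RHS to be a perfect cube.
Strategy: iterate y from -45 to 45, compute RHS = 10·y³ + 11, and check whether it is a (positive or negative) perfect cube.
Check small values of y:
  y = 0: RHS = 11 is not a perfect cube.
  y = 1: RHS = 21 is not a perfect cube.
  y = -1: RHS = 1 = (1)³ ⇒ x = 1 works.
  y = 2: RHS = 91 is not a perfect cube.
  y = -2: RHS = -69 is not a perfect cube.
  y = 3: RHS = 281 is not a perfect cube.
  y = -3: RHS = -259 is not a perfect cube.
Continuing the search up to |y| = 45 finds no further solutions beyond those listed.
Collected solutions: (1, -1).

Solutions (with |y| ≤ 45): (1, -1).


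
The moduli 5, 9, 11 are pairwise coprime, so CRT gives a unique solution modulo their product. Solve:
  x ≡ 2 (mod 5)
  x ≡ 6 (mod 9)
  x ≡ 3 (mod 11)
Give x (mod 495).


Moduli 5, 9, 11 are pairwise coprime; by CRT there is a unique solution modulo M = 5 · 9 · 11 = 495.
Solve pairwise, accumulating the modulus:
  Start with x ≡ 2 (mod 5).
  Combine with x ≡ 6 (mod 9): since gcd(5, 9) = 1, we get a unique residue mod 45.
    Write x = 2 + 5·t and substitute into x ≡ 6 (mod 9): 5·t ≡ 6 − 2 = 4 (mod 9).
    The inverse of 5 mod 9 is 2 (since 5·2 = 10 = 1·9 + 1), so t ≡ 2·4 = 8 ≡ 8 (mod 9).
    Then x = 2 + 5·8 = 42, valid modulo lcm(5, 9) = 45: x ≡ 42 (mod 45).
  Combine with x ≡ 3 (mod 11): since gcd(45, 11) = 1, we get a unique residue mod 495.
    Write x = 42 + 45·t and substitute into x ≡ 3 (mod 11): 45·t ≡ 3 − 42 = -39 (mod 11).
    Reduce coefficients mod 11: 1·t ≡ 5 (mod 11).
    So t ≡ 5 (mod 11).
    Then x = 42 + 45·5 = 267, valid modulo lcm(45, 11) = 495: x ≡ 267 (mod 495).
Verify: 267 mod 5 = 2 ✓, 267 mod 9 = 6 ✓, 267 mod 11 = 3 ✓.

x ≡ 267 (mod 495).


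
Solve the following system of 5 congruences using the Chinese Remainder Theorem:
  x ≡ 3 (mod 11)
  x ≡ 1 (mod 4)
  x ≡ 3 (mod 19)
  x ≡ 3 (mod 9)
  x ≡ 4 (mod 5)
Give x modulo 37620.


Product of moduli M = 11 · 4 · 19 · 9 · 5 = 37620.
Merge one congruence at a time:
  Start: x ≡ 3 (mod 11).
  Combine with x ≡ 1 (mod 4); new modulus lcm = 44.
    Write x = 3 + 11·t and substitute into x ≡ 1 (mod 4): 11·t ≡ 1 − 3 = -2 (mod 4).
    Reduce coefficients mod 4: 3·t ≡ 2 (mod 4).
    The inverse of 3 mod 4 is 3 (since 3·3 = 9 = 2·4 + 1), so t ≡ 3·2 = 6 ≡ 2 (mod 4).
    Then x = 3 + 11·2 = 25, valid modulo lcm(11, 4) = 44: x ≡ 25 (mod 44).
  Combine with x ≡ 3 (mod 19); new modulus lcm = 836.
    Write x = 25 + 44·t and substitute into x ≡ 3 (mod 19): 44·t ≡ 3 − 25 = -22 (mod 19).
    Reduce coefficients mod 19: 6·t ≡ 16 (mod 19).
    The inverse of 6 mod 19 is 16 (since 6·16 = 96 = 5·19 + 1), so t ≡ 16·16 = 256 ≡ 9 (mod 19).
    Then x = 25 + 44·9 = 421, valid modulo lcm(44, 19) = 836: x ≡ 421 (mod 836).
  Combine with x ≡ 3 (mod 9); new modulus lcm = 7524.
    Write x = 421 + 836·t and substitute into x ≡ 3 (mod 9): 836·t ≡ 3 − 421 = -418 (mod 9).
    Reduce coefficients mod 9: 8·t ≡ 5 (mod 9).
    The inverse of 8 mod 9 is 8 (since 8·8 = 64 = 7·9 + 1), so t ≡ 8·5 = 40 ≡ 4 (mod 9).
    Then x = 421 + 836·4 = 3765, valid modulo lcm(836, 9) = 7524: x ≡ 3765 (mod 7524).
  Combine with x ≡ 4 (mod 5); new modulus lcm = 37620.
    Write x = 3765 + 7524·t and substitute into x ≡ 4 (mod 5): 7524·t ≡ 4 − 3765 = -3761 (mod 5).
    Reduce coefficients mod 5: 4·t ≡ 4 (mod 5).
    The inverse of 4 mod 5 is 4 (since 4·4 = 16 = 3·5 + 1), so t ≡ 4·4 = 16 ≡ 1 (mod 5).
    Then x = 3765 + 7524·1 = 11289, valid modulo lcm(7524, 5) = 37620: x ≡ 11289 (mod 37620).
Verify against each original: 11289 mod 11 = 3, 11289 mod 4 = 1, 11289 mod 19 = 3, 11289 mod 9 = 3, 11289 mod 5 = 4.

x ≡ 11289 (mod 37620).


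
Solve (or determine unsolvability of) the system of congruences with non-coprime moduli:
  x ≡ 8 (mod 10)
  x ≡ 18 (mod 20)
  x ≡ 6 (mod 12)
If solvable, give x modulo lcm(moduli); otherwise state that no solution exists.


Moduli 10, 20, 12 are not pairwise coprime, so CRT works modulo lcm(m_i) when all pairwise compatibility conditions hold.
Pairwise compatibility: gcd(m_i, m_j) must divide a_i - a_j for every pair.
Merge one congruence at a time:
  Start: x ≡ 8 (mod 10).
  Combine with x ≡ 18 (mod 20): gcd(10, 20) = 10; 18 - 8 = 10, which IS divisible by 10, so compatible.
    Write x = 8 + 10·t and substitute into x ≡ 18 (mod 20): 10·t ≡ 18 − 8 = 10 (mod 20).
    Divide the congruence (and modulus) by g = 10: 1·t ≡ 1 (mod 2).
    So t ≡ 1 (mod 2).
    Then x = 8 + 10·1 = 18, valid modulo lcm(10, 20) = 20: x ≡ 18 (mod 20).
  Combine with x ≡ 6 (mod 12): gcd(20, 12) = 4; 6 - 18 = -12, which IS divisible by 4, so compatible.
    Write x = 18 + 20·t and substitute into x ≡ 6 (mod 12): 20·t ≡ 6 − 18 = -12 (mod 12).
    Divide the congruence (and modulus) by g = 4: 5·t ≡ -3 (mod 3).
    Reduce coefficients mod 3: 2·t ≡ 0 (mod 3).
    The inverse of 2 mod 3 is 2 (since 2·2 = 4 = 1·3 + 1), so t ≡ 2·0 = 0 ≡ 0 (mod 3).
    Then x = 18 + 20·0 = 18, valid modulo lcm(20, 12) = 60: x ≡ 18 (mod 60).
Verify: 18 mod 10 = 8, 18 mod 20 = 18, 18 mod 12 = 6.

x ≡ 18 (mod 60).


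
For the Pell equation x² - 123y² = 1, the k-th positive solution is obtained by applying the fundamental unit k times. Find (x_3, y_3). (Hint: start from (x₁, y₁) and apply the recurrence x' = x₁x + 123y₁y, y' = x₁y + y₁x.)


Step 1: Find the fundamental solution (x₁, y₁) of x² - 123y² = 1.
  Expand √123 as a continued fraction. a₀ = ⌊√123⌋ = 11; iterate m_{k+1} = d_k·a_k − m_k, d_{k+1} = (123 − m_{k+1}²)/d_k, a_{k+1} = ⌊(a₀ + m_{k+1})/d_{k+1}⌋ (starting m₀ = 0, d₀ = 1), with convergents p_k = a_k·p_{k-1} + p_{k-2}, q_k = a_k·q_{k-1} + q_{k-2} (p₋₁ = 1, q₋₁ = 0):
  k = 0: a₀ = 11; p₀/q₀ = 11/1; p₀² − 123·q₀² = 121 − 123 = -2.
  k = 1: m = 11, d = 2, a = ⌊(11 + 11)/2⌋ = 11; p/q = (11·11 + 1)/(11·1 + 0) = 122/11; p² − 123·q² = 14884 − 14883 = 1.
  The first convergent with p² − 123·q² = 1 gives the fundamental solution (x₁, y₁) = (122, 11).
Step 2: Apply the recurrence (x_{n+1}, y_{n+1}) = (x₁x_n + 123y₁y_n, x₁y_n + y₁x_n) repeatedly.
  From (x_1, y_1) = (122, 11): x_2 = 122·122 + 123·11·11 = 29767; y_2 = 122·11 + 11·122 = 2684.
  From (x_2, y_2) = (29767, 2684): x_3 = 122·29767 + 123·11·2684 = 7263026; y_3 = 122·2684 + 11·29767 = 654885.
Step 3: Verify x_3² - 123·y_3² = 52751546676676 - 52751546676675 = 1 (should be 1). ✓

(x_1, y_1) = (122, 11); (x_3, y_3) = (7263026, 654885).


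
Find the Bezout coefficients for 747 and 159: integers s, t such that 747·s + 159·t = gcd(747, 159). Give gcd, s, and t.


Euclidean algorithm on (747, 159) — divide until remainder is 0:
  747 = 4 · 159 + 111
  159 = 1 · 111 + 48
  111 = 2 · 48 + 15
  48 = 3 · 15 + 3
  15 = 5 · 3 + 0
gcd(747, 159) = 3.
Track Bezout coefficients alongside the remainders: start with r₀ = 747 = a·1 + b·0 (s = 1, t = 0) and r₁ = 159 = a·0 + b·1 (s = 0, t = 1); each new remainder r_{k+1} = r_{k-1} − q_k·r_k inherits s_{k+1} = s_{k-1} − q_k·s_k, t_{k+1} = t_{k-1} − q_k·t_k, so r_k = a·s_k + b·t_k at every step:
  q = 4: r = 111, s = 1 − 4·0 = 1, t = 0 − 4·1 = -4  (check: 747·1 + 159·(-4) = 111)
  q = 1: r = 48, s = 0 − 1·1 = -1, t = 1 − 1·(-4) = 5  (check: 747·(-1) + 159·5 = 48)
  q = 2: r = 15, s = 1 − 2·(-1) = 3, t = -4 − 2·5 = -14  (check: 747·3 + 159·(-14) = 15)
  q = 3: r = 3, s = -1 − 3·3 = -10, t = 5 − 3·(-14) = 47  (check: 747·(-10) + 159·47 = 3)
The row with r = 3 (the gcd) gives the Bezout coefficients s = -10, t = 47.
Result: 747 · (-10) + 159 · (47) = 3.

gcd(747, 159) = 3; s = -10, t = 47 (check: 747·(-10) + 159·47 = 3).
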